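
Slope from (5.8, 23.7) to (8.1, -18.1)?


slope = (y2-y1)/(x2-x1) = ((-18.1)-23.7)/(8.1-5.8) = (-41.8)/2.3 = -18.1739

-18.1739


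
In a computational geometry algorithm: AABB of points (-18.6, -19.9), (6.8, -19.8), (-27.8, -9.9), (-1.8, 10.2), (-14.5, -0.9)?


x range: [-27.8, 6.8]
y range: [-19.9, 10.2]
Bounding box: (-27.8,-19.9) to (6.8,10.2)

(-27.8,-19.9) to (6.8,10.2)


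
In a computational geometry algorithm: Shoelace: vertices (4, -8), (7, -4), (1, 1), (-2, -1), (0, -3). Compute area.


Shoelace sum: (4*(-4) - 7*(-8)) + (7*1 - 1*(-4)) + (1*(-1) - (-2)*1) + ((-2)*(-3) - 0*(-1)) + (0*(-8) - 4*(-3))
= 70
Area = |70|/2 = 35

35


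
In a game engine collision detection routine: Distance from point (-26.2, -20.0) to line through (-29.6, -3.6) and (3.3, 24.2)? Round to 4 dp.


|cross product| = 634.08
|line direction| = sqrt(1855.25) = 43.0726
Distance = 634.08/sqrt(1855.25) = 14.7212

14.7212


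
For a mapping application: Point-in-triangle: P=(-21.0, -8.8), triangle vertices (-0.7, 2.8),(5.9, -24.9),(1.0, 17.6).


Cross products: AB x AP = -638.87, BC x BP = 1064.36, CA x CP = -280.72
All same sign? no

No, outside


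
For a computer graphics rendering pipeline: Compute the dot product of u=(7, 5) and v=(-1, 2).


u . v = u_x*v_x + u_y*v_y = 7*(-1) + 5*2
= (-7) + 10 = 3

3


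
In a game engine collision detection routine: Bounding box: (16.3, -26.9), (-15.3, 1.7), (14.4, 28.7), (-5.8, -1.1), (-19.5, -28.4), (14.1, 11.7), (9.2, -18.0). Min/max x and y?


x range: [-19.5, 16.3]
y range: [-28.4, 28.7]
Bounding box: (-19.5,-28.4) to (16.3,28.7)

(-19.5,-28.4) to (16.3,28.7)


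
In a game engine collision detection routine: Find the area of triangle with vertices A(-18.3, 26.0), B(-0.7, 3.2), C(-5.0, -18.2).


Area = |x_A(y_B-y_C) + x_B(y_C-y_A) + x_C(y_A-y_B)|/2
= |(-391.62) + 30.94 + (-114)|/2
= 474.68/2 = 237.34

237.34


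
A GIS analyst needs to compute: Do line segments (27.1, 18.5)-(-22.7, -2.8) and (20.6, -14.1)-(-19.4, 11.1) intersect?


Cross products: d1=-1467.8, d2=639.16, d3=1485.03, d4=-621.93
d1*d2 < 0 and d3*d4 < 0? yes

Yes, they intersect


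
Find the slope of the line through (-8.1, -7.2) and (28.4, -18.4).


slope = (y2-y1)/(x2-x1) = ((-18.4)-(-7.2))/(28.4-(-8.1)) = (-11.2)/36.5 = -0.3068

-0.3068


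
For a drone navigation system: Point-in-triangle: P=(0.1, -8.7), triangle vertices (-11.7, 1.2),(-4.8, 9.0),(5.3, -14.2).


Cross products: AB x AP = -160.35, BC x BP = -65.09, CA x CP = -13.42
All same sign? yes

Yes, inside


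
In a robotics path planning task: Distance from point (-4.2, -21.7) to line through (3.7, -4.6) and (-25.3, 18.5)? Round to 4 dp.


|cross product| = 678.39
|line direction| = sqrt(1374.61) = 37.0757
Distance = 678.39/sqrt(1374.61) = 18.2974

18.2974


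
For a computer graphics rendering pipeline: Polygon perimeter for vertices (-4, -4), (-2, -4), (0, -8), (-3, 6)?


Sides: (-4, -4)->(-2, -4): sqrt(4) = 2, (-2, -4)->(0, -8): sqrt(20) = 4.472136, (0, -8)->(-3, 6): sqrt(205) = 14.317821, (-3, 6)->(-4, -4): sqrt(101) = 10.049876
Sum = 30.839833
Perimeter = 30.8398

30.8398


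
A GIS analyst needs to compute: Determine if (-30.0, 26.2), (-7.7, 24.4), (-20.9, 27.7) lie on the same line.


Cross product: ((-7.7)-(-30))*(27.7-26.2) - (24.4-26.2)*((-20.9)-(-30))
= 49.83

No, not collinear


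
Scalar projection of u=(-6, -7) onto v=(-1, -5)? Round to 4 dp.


u.v = 41, |v| = sqrt(26) = 5.099
Scalar projection = u.v / |v| = 41 / sqrt(26) = 8.0408

8.0408


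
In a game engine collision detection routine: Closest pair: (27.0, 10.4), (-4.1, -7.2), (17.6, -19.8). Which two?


d(P0,P1) = 35.7347, d(P0,P2) = 31.6291, d(P1,P2) = 25.0928
Closest: P1 and P2

Closest pair: (-4.1, -7.2) and (17.6, -19.8), distance = 25.0928


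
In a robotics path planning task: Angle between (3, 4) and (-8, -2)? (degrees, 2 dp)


u.v = -32, |u| = sqrt(25) = 5, |v| = sqrt(68) = 8.2462
cos(theta) = u.v/(|u||v|) = -32/sqrt(1700) = -0.776114
theta = acos(-0.776114) = 140.91 degrees

140.91 degrees


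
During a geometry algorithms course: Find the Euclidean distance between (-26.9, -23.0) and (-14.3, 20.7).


dx=12.6, dy=43.7
d^2 = 12.6^2 + 43.7^2 = 2068.45
d = sqrt(2068.45) = 45.4802

45.4802


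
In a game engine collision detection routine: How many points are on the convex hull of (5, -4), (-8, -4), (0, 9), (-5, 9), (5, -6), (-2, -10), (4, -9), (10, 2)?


Convex hull vertices (CCW): (-8, -4), (-2, -10), (4, -9), (10, 2), (0, 9), (-5, 9)
Count = 6

6


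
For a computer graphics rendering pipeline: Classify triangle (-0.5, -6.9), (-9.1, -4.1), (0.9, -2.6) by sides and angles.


Side lengths squared: AB^2=81.8, BC^2=102.25, CA^2=20.45
Sorted: [20.45, 81.8, 102.25]
By sides: Scalene, By angles: Right

Scalene, Right


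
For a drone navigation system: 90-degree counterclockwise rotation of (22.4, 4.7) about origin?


90° CCW: (x,y) -> (-y, x)
(22.4,4.7) -> (-4.7, 22.4)

(-4.7, 22.4)


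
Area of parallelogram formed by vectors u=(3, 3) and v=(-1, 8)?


|u x v| = |3*8 - 3*(-1)|
= |24 - (-3)| = 27

27


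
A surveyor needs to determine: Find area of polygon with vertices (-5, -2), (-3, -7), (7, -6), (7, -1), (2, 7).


Shoelace sum: ((-5)*(-7) - (-3)*(-2)) + ((-3)*(-6) - 7*(-7)) + (7*(-1) - 7*(-6)) + (7*7 - 2*(-1)) + (2*(-2) - (-5)*7)
= 213
Area = |213|/2 = 106.5

106.5


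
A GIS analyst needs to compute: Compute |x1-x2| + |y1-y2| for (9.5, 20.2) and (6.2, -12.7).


|9.5-6.2| + |20.2-(-12.7)| = 3.3 + 32.9 = 36.2

36.2


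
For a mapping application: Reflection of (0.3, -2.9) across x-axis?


Reflection over x-axis: (x,y) -> (x,-y)
(0.3, -2.9) -> (0.3, 2.9)

(0.3, 2.9)


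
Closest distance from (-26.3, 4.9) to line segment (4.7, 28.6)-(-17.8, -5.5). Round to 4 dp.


Project P onto AB: t = 0.9021 (clamped to [0,1])
Closest point on segment: (-15.5974, -2.1618)
Distance: 12.8224

12.8224


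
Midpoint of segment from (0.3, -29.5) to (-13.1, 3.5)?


M = ((0.3+(-13.1))/2, ((-29.5)+3.5)/2)
= (-6.4, -13)

(-6.4, -13)


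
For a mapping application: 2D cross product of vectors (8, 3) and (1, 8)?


u x v = u_x*v_y - u_y*v_x = 8*8 - 3*1
= 64 - 3 = 61

61


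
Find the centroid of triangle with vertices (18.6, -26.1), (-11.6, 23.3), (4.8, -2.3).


Centroid = ((x_A+x_B+x_C)/3, (y_A+y_B+y_C)/3)
= ((18.6+(-11.6)+4.8)/3, ((-26.1)+23.3+(-2.3))/3)
= (3.9333, -1.7)

(3.9333, -1.7)


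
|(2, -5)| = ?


|u| = sqrt(2^2 + (-5)^2) = sqrt(29) = 5.3852

5.3852


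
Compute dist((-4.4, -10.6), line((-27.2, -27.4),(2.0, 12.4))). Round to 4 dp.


|cross product| = 416.88
|line direction| = sqrt(2436.68) = 49.3627
Distance = 416.88/sqrt(2436.68) = 8.4452

8.4452


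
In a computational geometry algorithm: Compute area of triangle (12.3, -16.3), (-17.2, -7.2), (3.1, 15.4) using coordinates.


Area = |x_A(y_B-y_C) + x_B(y_C-y_A) + x_C(y_A-y_B)|/2
= |(-277.98) + (-545.24) + (-28.21)|/2
= 851.43/2 = 425.715

425.715


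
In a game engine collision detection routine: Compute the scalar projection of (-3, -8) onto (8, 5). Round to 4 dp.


u.v = -64, |v| = sqrt(89) = 9.434
Scalar projection = u.v / |v| = -64 / sqrt(89) = -6.784

-6.784


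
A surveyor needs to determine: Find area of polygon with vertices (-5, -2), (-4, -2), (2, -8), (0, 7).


Shoelace sum: ((-5)*(-2) - (-4)*(-2)) + ((-4)*(-8) - 2*(-2)) + (2*7 - 0*(-8)) + (0*(-2) - (-5)*7)
= 87
Area = |87|/2 = 43.5

43.5


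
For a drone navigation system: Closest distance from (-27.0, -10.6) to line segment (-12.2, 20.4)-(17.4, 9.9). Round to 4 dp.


Project P onto AB: t = 0 (clamped to [0,1])
Closest point on segment: (-12.2, 20.4)
Distance: 34.3517

34.3517


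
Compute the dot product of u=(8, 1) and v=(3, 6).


u . v = u_x*v_x + u_y*v_y = 8*3 + 1*6
= 24 + 6 = 30

30


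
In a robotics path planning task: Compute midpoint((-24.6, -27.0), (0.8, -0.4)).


M = (((-24.6)+0.8)/2, ((-27)+(-0.4))/2)
= (-11.9, -13.7)

(-11.9, -13.7)


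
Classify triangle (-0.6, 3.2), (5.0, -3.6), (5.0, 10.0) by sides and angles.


Side lengths squared: AB^2=77.6, BC^2=184.96, CA^2=77.6
Sorted: [77.6, 77.6, 184.96]
By sides: Isosceles, By angles: Obtuse

Isosceles, Obtuse


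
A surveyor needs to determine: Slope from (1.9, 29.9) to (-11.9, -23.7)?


slope = (y2-y1)/(x2-x1) = ((-23.7)-29.9)/((-11.9)-1.9) = (-53.6)/(-13.8) = 3.8841

3.8841


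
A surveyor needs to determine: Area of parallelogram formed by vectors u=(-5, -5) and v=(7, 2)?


|u x v| = |(-5)*2 - (-5)*7|
= |(-10) - (-35)| = 25

25


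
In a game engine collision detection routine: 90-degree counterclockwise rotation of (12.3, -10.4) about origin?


90° CCW: (x,y) -> (-y, x)
(12.3,-10.4) -> (10.4, 12.3)

(10.4, 12.3)


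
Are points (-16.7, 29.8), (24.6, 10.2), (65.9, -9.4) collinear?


Cross product: (24.6-(-16.7))*((-9.4)-29.8) - (10.2-29.8)*(65.9-(-16.7))
= 0

Yes, collinear


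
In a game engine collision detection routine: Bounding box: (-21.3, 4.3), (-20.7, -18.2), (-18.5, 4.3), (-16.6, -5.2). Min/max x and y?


x range: [-21.3, -16.6]
y range: [-18.2, 4.3]
Bounding box: (-21.3,-18.2) to (-16.6,4.3)

(-21.3,-18.2) to (-16.6,4.3)


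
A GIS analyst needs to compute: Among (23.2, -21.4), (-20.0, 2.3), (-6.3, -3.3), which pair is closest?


d(P0,P1) = 49.274, d(P0,P2) = 34.6101, d(P1,P2) = 14.8003
Closest: P1 and P2

Closest pair: (-20.0, 2.3) and (-6.3, -3.3), distance = 14.8003


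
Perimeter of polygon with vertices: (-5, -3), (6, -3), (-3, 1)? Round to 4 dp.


Sides: (-5, -3)->(6, -3): sqrt(121) = 11, (6, -3)->(-3, 1): sqrt(97) = 9.848858, (-3, 1)->(-5, -3): sqrt(20) = 4.472136
Sum = 25.320994
Perimeter = 25.321

25.321


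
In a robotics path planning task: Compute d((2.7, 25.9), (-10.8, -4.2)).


dx=-13.5, dy=-30.1
d^2 = (-13.5)^2 + (-30.1)^2 = 1088.26
d = sqrt(1088.26) = 32.9888

32.9888


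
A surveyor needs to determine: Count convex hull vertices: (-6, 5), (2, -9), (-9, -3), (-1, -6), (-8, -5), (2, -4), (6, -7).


Convex hull vertices (CCW): (-9, -3), (-8, -5), (2, -9), (6, -7), (-6, 5)
Count = 5

5


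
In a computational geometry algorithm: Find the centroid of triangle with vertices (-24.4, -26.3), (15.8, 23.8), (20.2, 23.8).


Centroid = ((x_A+x_B+x_C)/3, (y_A+y_B+y_C)/3)
= (((-24.4)+15.8+20.2)/3, ((-26.3)+23.8+23.8)/3)
= (3.8667, 7.1)

(3.8667, 7.1)


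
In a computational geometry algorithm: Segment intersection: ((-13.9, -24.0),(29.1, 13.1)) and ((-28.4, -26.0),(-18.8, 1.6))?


Cross products: d1=-381, d2=-1211.64, d3=451.95, d4=1282.59
d1*d2 < 0 and d3*d4 < 0? no

No, they don't intersect


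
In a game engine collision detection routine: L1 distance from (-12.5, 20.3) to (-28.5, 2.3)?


|(-12.5)-(-28.5)| + |20.3-2.3| = 16 + 18 = 34

34


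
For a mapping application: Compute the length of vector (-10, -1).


|u| = sqrt((-10)^2 + (-1)^2) = sqrt(101) = 10.0499

10.0499


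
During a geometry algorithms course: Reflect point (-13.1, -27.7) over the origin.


Reflection over origin: (x,y) -> (-x,-y)
(-13.1, -27.7) -> (13.1, 27.7)

(13.1, 27.7)


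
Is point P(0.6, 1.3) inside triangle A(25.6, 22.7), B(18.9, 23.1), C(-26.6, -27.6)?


Cross products: AB x AP = 153.38, BC x BP = 64.09, CA x CP = 140.42
All same sign? yes

Yes, inside


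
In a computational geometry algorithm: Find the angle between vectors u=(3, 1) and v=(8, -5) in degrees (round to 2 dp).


u.v = 19, |u| = sqrt(10) = 3.1623, |v| = sqrt(89) = 9.434
cos(theta) = u.v/(|u||v|) = 19/sqrt(890) = 0.636881
theta = acos(0.636881) = 50.44 degrees

50.44 degrees


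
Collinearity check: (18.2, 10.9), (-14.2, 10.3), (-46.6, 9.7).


Cross product: ((-14.2)-18.2)*(9.7-10.9) - (10.3-10.9)*((-46.6)-18.2)
= 0

Yes, collinear


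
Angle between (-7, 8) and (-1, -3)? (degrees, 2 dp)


u.v = -17, |u| = sqrt(113) = 10.6301, |v| = sqrt(10) = 3.1623
cos(theta) = u.v/(|u||v|) = -17/sqrt(1130) = -0.505719
theta = acos(-0.505719) = 120.38 degrees

120.38 degrees


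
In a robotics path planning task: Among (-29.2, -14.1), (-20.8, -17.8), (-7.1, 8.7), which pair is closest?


d(P0,P1) = 9.1788, d(P0,P2) = 31.753, d(P1,P2) = 29.8319
Closest: P0 and P1

Closest pair: (-29.2, -14.1) and (-20.8, -17.8), distance = 9.1788


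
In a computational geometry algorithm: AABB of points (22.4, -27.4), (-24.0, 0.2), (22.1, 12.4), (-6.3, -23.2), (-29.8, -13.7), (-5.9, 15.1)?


x range: [-29.8, 22.4]
y range: [-27.4, 15.1]
Bounding box: (-29.8,-27.4) to (22.4,15.1)

(-29.8,-27.4) to (22.4,15.1)


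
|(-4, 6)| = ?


|u| = sqrt((-4)^2 + 6^2) = sqrt(52) = 7.2111

7.2111


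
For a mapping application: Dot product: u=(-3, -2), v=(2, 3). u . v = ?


u . v = u_x*v_x + u_y*v_y = (-3)*2 + (-2)*3
= (-6) + (-6) = -12

-12


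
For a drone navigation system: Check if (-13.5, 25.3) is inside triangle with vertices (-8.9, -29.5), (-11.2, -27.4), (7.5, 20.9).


Cross products: AB x AP = -116.38, BC x BP = 1096.58, CA x CP = -1130.56
All same sign? no

No, outside


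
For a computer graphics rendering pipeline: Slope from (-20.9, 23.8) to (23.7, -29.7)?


slope = (y2-y1)/(x2-x1) = ((-29.7)-23.8)/(23.7-(-20.9)) = (-53.5)/44.6 = -1.1996

-1.1996


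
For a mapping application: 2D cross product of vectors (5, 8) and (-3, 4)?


u x v = u_x*v_y - u_y*v_x = 5*4 - 8*(-3)
= 20 - (-24) = 44

44


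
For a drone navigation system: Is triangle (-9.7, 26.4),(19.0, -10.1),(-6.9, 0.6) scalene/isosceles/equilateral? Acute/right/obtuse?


Side lengths squared: AB^2=2155.94, BC^2=785.3, CA^2=673.48
Sorted: [673.48, 785.3, 2155.94]
By sides: Scalene, By angles: Obtuse

Scalene, Obtuse


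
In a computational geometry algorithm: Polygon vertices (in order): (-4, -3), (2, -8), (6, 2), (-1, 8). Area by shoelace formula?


Shoelace sum: ((-4)*(-8) - 2*(-3)) + (2*2 - 6*(-8)) + (6*8 - (-1)*2) + ((-1)*(-3) - (-4)*8)
= 175
Area = |175|/2 = 87.5

87.5


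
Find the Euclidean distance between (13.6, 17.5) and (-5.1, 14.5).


dx=-18.7, dy=-3
d^2 = (-18.7)^2 + (-3)^2 = 358.69
d = sqrt(358.69) = 18.9391

18.9391


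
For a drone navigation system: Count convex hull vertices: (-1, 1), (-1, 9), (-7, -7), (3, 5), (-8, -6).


Convex hull vertices (CCW): (-8, -6), (-7, -7), (3, 5), (-1, 9)
Count = 4

4


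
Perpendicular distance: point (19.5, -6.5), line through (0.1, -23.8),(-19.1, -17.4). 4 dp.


|cross product| = 456.32
|line direction| = sqrt(409.6) = 20.2386
Distance = 456.32/sqrt(409.6) = 22.547

22.547


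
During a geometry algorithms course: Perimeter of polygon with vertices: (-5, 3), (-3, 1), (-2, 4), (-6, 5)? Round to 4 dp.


Sides: (-5, 3)->(-3, 1): sqrt(8) = 2.828427, (-3, 1)->(-2, 4): sqrt(10) = 3.162278, (-2, 4)->(-6, 5): sqrt(17) = 4.123106, (-6, 5)->(-5, 3): sqrt(5) = 2.236068
Sum = 12.349879
Perimeter = 12.3499

12.3499


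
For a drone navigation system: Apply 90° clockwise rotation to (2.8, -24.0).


90° CW: (x,y) -> (y, -x)
(2.8,-24) -> (-24, -2.8)

(-24, -2.8)


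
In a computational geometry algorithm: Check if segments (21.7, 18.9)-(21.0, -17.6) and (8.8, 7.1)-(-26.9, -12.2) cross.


Cross products: d1=-172.29, d2=1117.25, d3=-462.59, d4=-1752.13
d1*d2 < 0 and d3*d4 < 0? no

No, they don't intersect


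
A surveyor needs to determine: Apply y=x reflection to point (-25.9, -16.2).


Reflection over y=x: (x,y) -> (y,x)
(-25.9, -16.2) -> (-16.2, -25.9)

(-16.2, -25.9)


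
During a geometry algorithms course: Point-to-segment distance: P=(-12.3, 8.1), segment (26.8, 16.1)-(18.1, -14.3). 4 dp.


Project P onto AB: t = 0.5835 (clamped to [0,1])
Closest point on segment: (21.7239, -1.6371)
Distance: 35.3898

35.3898


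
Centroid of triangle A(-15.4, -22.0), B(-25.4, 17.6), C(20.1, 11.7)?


Centroid = ((x_A+x_B+x_C)/3, (y_A+y_B+y_C)/3)
= (((-15.4)+(-25.4)+20.1)/3, ((-22)+17.6+11.7)/3)
= (-6.9, 2.4333)

(-6.9, 2.4333)


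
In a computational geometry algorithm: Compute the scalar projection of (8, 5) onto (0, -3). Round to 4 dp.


u.v = -15, |v| = sqrt(9) = 3
Scalar projection = u.v / |v| = -15 / sqrt(9) = -5

-5


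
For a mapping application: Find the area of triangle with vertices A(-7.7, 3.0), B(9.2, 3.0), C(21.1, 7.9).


Area = |x_A(y_B-y_C) + x_B(y_C-y_A) + x_C(y_A-y_B)|/2
= |37.73 + 45.08 + 0|/2
= 82.81/2 = 41.405

41.405


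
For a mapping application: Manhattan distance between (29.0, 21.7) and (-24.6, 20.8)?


|29-(-24.6)| + |21.7-20.8| = 53.6 + 0.9 = 54.5

54.5


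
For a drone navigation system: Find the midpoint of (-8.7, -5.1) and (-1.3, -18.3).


M = (((-8.7)+(-1.3))/2, ((-5.1)+(-18.3))/2)
= (-5, -11.7)

(-5, -11.7)


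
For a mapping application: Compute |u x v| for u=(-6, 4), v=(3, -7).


|u x v| = |(-6)*(-7) - 4*3|
= |42 - 12| = 30

30


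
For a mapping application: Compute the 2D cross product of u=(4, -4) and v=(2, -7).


u x v = u_x*v_y - u_y*v_x = 4*(-7) - (-4)*2
= (-28) - (-8) = -20

-20


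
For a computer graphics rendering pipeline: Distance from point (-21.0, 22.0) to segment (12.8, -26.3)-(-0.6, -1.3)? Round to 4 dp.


Project P onto AB: t = 1 (clamped to [0,1])
Closest point on segment: (-0.6, -1.3)
Distance: 30.9685

30.9685


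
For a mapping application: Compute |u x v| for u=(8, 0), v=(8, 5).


|u x v| = |8*5 - 0*8|
= |40 - 0| = 40

40


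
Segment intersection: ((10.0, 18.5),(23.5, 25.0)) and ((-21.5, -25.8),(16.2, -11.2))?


Cross products: d1=1210.21, d2=1258.16, d3=-393.3, d4=-441.25
d1*d2 < 0 and d3*d4 < 0? no

No, they don't intersect


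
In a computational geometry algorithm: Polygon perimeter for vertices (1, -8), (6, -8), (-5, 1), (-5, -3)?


Sides: (1, -8)->(6, -8): sqrt(25) = 5, (6, -8)->(-5, 1): sqrt(202) = 14.21267, (-5, 1)->(-5, -3): sqrt(16) = 4, (-5, -3)->(1, -8): sqrt(61) = 7.81025
Sum = 31.02292
Perimeter = 31.0229

31.0229


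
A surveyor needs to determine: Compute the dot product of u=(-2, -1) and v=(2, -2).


u . v = u_x*v_x + u_y*v_y = (-2)*2 + (-1)*(-2)
= (-4) + 2 = -2

-2


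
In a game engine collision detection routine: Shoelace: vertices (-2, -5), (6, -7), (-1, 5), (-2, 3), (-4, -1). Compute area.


Shoelace sum: ((-2)*(-7) - 6*(-5)) + (6*5 - (-1)*(-7)) + ((-1)*3 - (-2)*5) + ((-2)*(-1) - (-4)*3) + ((-4)*(-5) - (-2)*(-1))
= 106
Area = |106|/2 = 53

53


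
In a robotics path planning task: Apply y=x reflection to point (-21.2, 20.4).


Reflection over y=x: (x,y) -> (y,x)
(-21.2, 20.4) -> (20.4, -21.2)

(20.4, -21.2)


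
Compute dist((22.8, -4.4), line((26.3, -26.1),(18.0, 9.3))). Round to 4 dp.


|cross product| = 56.21
|line direction| = sqrt(1322.05) = 36.36
Distance = 56.21/sqrt(1322.05) = 1.5459

1.5459


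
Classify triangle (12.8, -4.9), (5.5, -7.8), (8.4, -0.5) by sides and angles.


Side lengths squared: AB^2=61.7, BC^2=61.7, CA^2=38.72
Sorted: [38.72, 61.7, 61.7]
By sides: Isosceles, By angles: Acute

Isosceles, Acute


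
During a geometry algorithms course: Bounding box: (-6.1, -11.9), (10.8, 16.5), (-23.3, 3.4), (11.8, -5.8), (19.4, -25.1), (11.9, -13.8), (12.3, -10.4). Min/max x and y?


x range: [-23.3, 19.4]
y range: [-25.1, 16.5]
Bounding box: (-23.3,-25.1) to (19.4,16.5)

(-23.3,-25.1) to (19.4,16.5)


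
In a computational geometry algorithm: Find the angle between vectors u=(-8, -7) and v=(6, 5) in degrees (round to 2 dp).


u.v = -83, |u| = sqrt(113) = 10.6301, |v| = sqrt(61) = 7.8102
cos(theta) = u.v/(|u||v|) = -83/sqrt(6893) = -0.99971
theta = acos(-0.99971) = 178.62 degrees

178.62 degrees


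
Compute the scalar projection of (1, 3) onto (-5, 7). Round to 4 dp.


u.v = 16, |v| = sqrt(74) = 8.6023
Scalar projection = u.v / |v| = 16 / sqrt(74) = 1.86

1.86


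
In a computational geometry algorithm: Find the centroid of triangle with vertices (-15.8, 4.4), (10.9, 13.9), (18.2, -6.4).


Centroid = ((x_A+x_B+x_C)/3, (y_A+y_B+y_C)/3)
= (((-15.8)+10.9+18.2)/3, (4.4+13.9+(-6.4))/3)
= (4.4333, 3.9667)

(4.4333, 3.9667)


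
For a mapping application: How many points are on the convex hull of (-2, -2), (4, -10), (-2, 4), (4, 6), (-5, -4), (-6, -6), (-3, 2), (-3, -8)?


Convex hull vertices (CCW): (-6, -6), (-3, -8), (4, -10), (4, 6), (-2, 4), (-3, 2)
Count = 6

6


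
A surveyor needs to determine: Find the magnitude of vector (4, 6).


|u| = sqrt(4^2 + 6^2) = sqrt(52) = 7.2111

7.2111


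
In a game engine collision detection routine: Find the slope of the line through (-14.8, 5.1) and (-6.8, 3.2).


slope = (y2-y1)/(x2-x1) = (3.2-5.1)/((-6.8)-(-14.8)) = (-1.9)/8 = -0.2375

-0.2375


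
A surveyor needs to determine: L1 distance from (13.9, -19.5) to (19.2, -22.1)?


|13.9-19.2| + |(-19.5)-(-22.1)| = 5.3 + 2.6 = 7.9

7.9


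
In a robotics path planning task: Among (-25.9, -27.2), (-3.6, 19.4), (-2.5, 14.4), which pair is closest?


d(P0,P1) = 51.6609, d(P0,P2) = 47.7297, d(P1,P2) = 5.1196
Closest: P1 and P2

Closest pair: (-3.6, 19.4) and (-2.5, 14.4), distance = 5.1196


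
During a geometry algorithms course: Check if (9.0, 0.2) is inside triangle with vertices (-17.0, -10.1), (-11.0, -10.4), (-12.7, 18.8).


Cross products: AB x AP = 69.6, BC x BP = -602.02, CA x CP = 707.11
All same sign? no

No, outside


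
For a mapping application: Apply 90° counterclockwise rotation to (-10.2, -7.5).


90° CCW: (x,y) -> (-y, x)
(-10.2,-7.5) -> (7.5, -10.2)

(7.5, -10.2)


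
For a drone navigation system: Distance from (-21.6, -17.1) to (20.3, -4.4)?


dx=41.9, dy=12.7
d^2 = 41.9^2 + 12.7^2 = 1916.9
d = sqrt(1916.9) = 43.7824

43.7824


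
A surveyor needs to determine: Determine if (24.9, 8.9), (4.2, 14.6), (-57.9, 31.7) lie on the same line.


Cross product: (4.2-24.9)*(31.7-8.9) - (14.6-8.9)*((-57.9)-24.9)
= 0

Yes, collinear


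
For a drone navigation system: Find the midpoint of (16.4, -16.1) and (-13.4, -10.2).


M = ((16.4+(-13.4))/2, ((-16.1)+(-10.2))/2)
= (1.5, -13.15)

(1.5, -13.15)


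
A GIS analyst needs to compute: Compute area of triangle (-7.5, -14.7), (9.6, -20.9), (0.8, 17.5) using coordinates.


Area = |x_A(y_B-y_C) + x_B(y_C-y_A) + x_C(y_A-y_B)|/2
= |288 + 309.12 + 4.96|/2
= 602.08/2 = 301.04

301.04


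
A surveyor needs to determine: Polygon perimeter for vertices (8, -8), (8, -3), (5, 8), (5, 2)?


Sides: (8, -8)->(8, -3): sqrt(25) = 5, (8, -3)->(5, 8): sqrt(130) = 11.401754, (5, 8)->(5, 2): sqrt(36) = 6, (5, 2)->(8, -8): sqrt(109) = 10.440307
Sum = 32.842061
Perimeter = 32.8421

32.8421


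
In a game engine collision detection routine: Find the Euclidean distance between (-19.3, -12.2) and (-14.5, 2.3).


dx=4.8, dy=14.5
d^2 = 4.8^2 + 14.5^2 = 233.29
d = sqrt(233.29) = 15.2738

15.2738


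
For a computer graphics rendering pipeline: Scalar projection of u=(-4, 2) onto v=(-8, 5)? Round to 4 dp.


u.v = 42, |v| = sqrt(89) = 9.434
Scalar projection = u.v / |v| = 42 / sqrt(89) = 4.452

4.452


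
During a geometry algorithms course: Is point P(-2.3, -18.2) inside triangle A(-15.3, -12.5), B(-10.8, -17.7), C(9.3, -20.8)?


Cross products: AB x AP = 41.95, BC x BP = 16.3, CA x CP = 32.32
All same sign? yes

Yes, inside


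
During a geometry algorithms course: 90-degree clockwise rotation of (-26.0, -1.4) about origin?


90° CW: (x,y) -> (y, -x)
(-26,-1.4) -> (-1.4, 26)

(-1.4, 26)


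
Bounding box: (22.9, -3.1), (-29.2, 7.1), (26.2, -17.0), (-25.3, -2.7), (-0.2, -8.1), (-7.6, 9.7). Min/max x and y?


x range: [-29.2, 26.2]
y range: [-17, 9.7]
Bounding box: (-29.2,-17) to (26.2,9.7)

(-29.2,-17) to (26.2,9.7)


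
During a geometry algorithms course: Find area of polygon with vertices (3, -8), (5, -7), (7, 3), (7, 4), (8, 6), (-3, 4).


Shoelace sum: (3*(-7) - 5*(-8)) + (5*3 - 7*(-7)) + (7*4 - 7*3) + (7*6 - 8*4) + (8*4 - (-3)*6) + ((-3)*(-8) - 3*4)
= 162
Area = |162|/2 = 81

81


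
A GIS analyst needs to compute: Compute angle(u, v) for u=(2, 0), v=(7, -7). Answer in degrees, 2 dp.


u.v = 14, |u| = sqrt(4) = 2, |v| = sqrt(98) = 9.8995
cos(theta) = u.v/(|u||v|) = 14/sqrt(392) = 0.707107
theta = acos(0.707107) = 45 degrees

45 degrees


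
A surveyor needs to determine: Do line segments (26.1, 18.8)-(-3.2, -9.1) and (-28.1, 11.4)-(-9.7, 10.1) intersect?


Cross products: d1=206.62, d2=-344.83, d3=-1295.36, d4=-743.91
d1*d2 < 0 and d3*d4 < 0? no

No, they don't intersect


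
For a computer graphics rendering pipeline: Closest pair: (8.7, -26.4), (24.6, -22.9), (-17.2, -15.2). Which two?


d(P0,P1) = 16.2807, d(P0,P2) = 28.2179, d(P1,P2) = 42.5033
Closest: P0 and P1

Closest pair: (8.7, -26.4) and (24.6, -22.9), distance = 16.2807


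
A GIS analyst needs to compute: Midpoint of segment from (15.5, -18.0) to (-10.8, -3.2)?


M = ((15.5+(-10.8))/2, ((-18)+(-3.2))/2)
= (2.35, -10.6)

(2.35, -10.6)


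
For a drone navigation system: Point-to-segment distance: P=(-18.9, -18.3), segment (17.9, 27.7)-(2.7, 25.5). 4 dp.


Project P onto AB: t = 1 (clamped to [0,1])
Closest point on segment: (2.7, 25.5)
Distance: 48.8365

48.8365


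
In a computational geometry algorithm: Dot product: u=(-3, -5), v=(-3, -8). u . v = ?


u . v = u_x*v_x + u_y*v_y = (-3)*(-3) + (-5)*(-8)
= 9 + 40 = 49

49


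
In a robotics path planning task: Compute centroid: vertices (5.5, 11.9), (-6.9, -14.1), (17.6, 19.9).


Centroid = ((x_A+x_B+x_C)/3, (y_A+y_B+y_C)/3)
= ((5.5+(-6.9)+17.6)/3, (11.9+(-14.1)+19.9)/3)
= (5.4, 5.9)

(5.4, 5.9)


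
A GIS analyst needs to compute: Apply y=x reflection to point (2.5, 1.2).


Reflection over y=x: (x,y) -> (y,x)
(2.5, 1.2) -> (1.2, 2.5)

(1.2, 2.5)


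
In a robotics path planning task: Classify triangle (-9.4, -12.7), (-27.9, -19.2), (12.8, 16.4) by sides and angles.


Side lengths squared: AB^2=384.5, BC^2=2923.85, CA^2=1339.65
Sorted: [384.5, 1339.65, 2923.85]
By sides: Scalene, By angles: Obtuse

Scalene, Obtuse


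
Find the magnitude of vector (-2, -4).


|u| = sqrt((-2)^2 + (-4)^2) = sqrt(20) = 4.4721

4.4721


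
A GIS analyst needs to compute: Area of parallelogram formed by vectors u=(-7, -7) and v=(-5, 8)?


|u x v| = |(-7)*8 - (-7)*(-5)|
= |(-56) - 35| = 91

91


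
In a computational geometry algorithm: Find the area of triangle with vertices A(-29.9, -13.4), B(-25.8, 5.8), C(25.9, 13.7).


Area = |x_A(y_B-y_C) + x_B(y_C-y_A) + x_C(y_A-y_B)|/2
= |236.21 + (-699.18) + (-497.28)|/2
= 960.25/2 = 480.125

480.125


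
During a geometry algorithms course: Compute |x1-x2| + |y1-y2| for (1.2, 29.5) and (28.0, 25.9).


|1.2-28| + |29.5-25.9| = 26.8 + 3.6 = 30.4

30.4


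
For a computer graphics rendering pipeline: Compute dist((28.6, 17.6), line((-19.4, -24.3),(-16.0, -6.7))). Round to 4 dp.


|cross product| = 702.34
|line direction| = sqrt(321.32) = 17.9254
Distance = 702.34/sqrt(321.32) = 39.1813

39.1813


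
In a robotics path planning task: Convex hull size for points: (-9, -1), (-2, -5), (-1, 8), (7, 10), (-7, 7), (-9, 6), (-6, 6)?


Convex hull vertices (CCW): (-9, -1), (-2, -5), (7, 10), (-7, 7), (-9, 6)
Count = 5

5


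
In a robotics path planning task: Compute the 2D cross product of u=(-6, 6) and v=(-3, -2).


u x v = u_x*v_y - u_y*v_x = (-6)*(-2) - 6*(-3)
= 12 - (-18) = 30

30


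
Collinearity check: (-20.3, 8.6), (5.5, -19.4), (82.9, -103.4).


Cross product: (5.5-(-20.3))*((-103.4)-8.6) - ((-19.4)-8.6)*(82.9-(-20.3))
= 0

Yes, collinear


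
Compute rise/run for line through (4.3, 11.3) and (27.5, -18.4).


slope = (y2-y1)/(x2-x1) = ((-18.4)-11.3)/(27.5-4.3) = (-29.7)/23.2 = -1.2802

-1.2802


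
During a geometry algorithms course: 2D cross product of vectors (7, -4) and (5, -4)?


u x v = u_x*v_y - u_y*v_x = 7*(-4) - (-4)*5
= (-28) - (-20) = -8

-8


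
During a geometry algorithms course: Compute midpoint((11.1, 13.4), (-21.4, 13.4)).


M = ((11.1+(-21.4))/2, (13.4+13.4)/2)
= (-5.15, 13.4)

(-5.15, 13.4)


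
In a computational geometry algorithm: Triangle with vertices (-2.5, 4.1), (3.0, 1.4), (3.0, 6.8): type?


Side lengths squared: AB^2=37.54, BC^2=29.16, CA^2=37.54
Sorted: [29.16, 37.54, 37.54]
By sides: Isosceles, By angles: Acute

Isosceles, Acute


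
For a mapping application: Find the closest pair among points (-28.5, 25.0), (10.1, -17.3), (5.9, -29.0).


d(P0,P1) = 57.2647, d(P0,P2) = 64.0262, d(P1,P2) = 12.431
Closest: P1 and P2

Closest pair: (10.1, -17.3) and (5.9, -29.0), distance = 12.431


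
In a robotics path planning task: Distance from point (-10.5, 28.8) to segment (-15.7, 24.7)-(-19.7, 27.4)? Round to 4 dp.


Project P onto AB: t = 0 (clamped to [0,1])
Closest point on segment: (-15.7, 24.7)
Distance: 6.6219

6.6219


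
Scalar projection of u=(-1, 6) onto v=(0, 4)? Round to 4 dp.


u.v = 24, |v| = sqrt(16) = 4
Scalar projection = u.v / |v| = 24 / sqrt(16) = 6

6


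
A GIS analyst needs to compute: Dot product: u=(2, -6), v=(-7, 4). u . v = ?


u . v = u_x*v_x + u_y*v_y = 2*(-7) + (-6)*4
= (-14) + (-24) = -38

-38


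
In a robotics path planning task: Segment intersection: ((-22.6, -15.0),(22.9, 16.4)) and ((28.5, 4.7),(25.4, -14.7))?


Cross products: d1=-930.27, d2=-144.91, d3=-708.19, d4=-1493.55
d1*d2 < 0 and d3*d4 < 0? no

No, they don't intersect


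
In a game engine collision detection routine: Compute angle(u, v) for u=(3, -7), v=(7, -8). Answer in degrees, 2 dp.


u.v = 77, |u| = sqrt(58) = 7.6158, |v| = sqrt(113) = 10.6301
cos(theta) = u.v/(|u||v|) = 77/sqrt(6554) = 0.951125
theta = acos(0.951125) = 17.99 degrees

17.99 degrees


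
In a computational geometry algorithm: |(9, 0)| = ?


|u| = sqrt(9^2 + 0^2) = sqrt(81) = 9

9


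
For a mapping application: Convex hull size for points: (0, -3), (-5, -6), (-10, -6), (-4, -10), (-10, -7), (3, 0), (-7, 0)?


Convex hull vertices (CCW): (-10, -7), (-4, -10), (3, 0), (-7, 0), (-10, -6)
Count = 5

5


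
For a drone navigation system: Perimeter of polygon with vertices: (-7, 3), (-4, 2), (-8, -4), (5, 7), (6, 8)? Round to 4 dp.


Sides: (-7, 3)->(-4, 2): sqrt(10) = 3.162278, (-4, 2)->(-8, -4): sqrt(52) = 7.211103, (-8, -4)->(5, 7): sqrt(290) = 17.029386, (5, 7)->(6, 8): sqrt(2) = 1.414214, (6, 8)->(-7, 3): sqrt(194) = 13.928388
Sum = 42.745369
Perimeter = 42.7454

42.7454


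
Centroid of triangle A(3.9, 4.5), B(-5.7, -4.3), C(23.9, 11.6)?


Centroid = ((x_A+x_B+x_C)/3, (y_A+y_B+y_C)/3)
= ((3.9+(-5.7)+23.9)/3, (4.5+(-4.3)+11.6)/3)
= (7.3667, 3.9333)

(7.3667, 3.9333)


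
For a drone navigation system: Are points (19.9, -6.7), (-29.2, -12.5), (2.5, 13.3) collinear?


Cross product: ((-29.2)-19.9)*(13.3-(-6.7)) - ((-12.5)-(-6.7))*(2.5-19.9)
= -1082.92

No, not collinear


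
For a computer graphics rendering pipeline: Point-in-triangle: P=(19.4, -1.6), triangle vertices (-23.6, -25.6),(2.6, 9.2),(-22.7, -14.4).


Cross products: AB x AP = -867.6, BC x BP = 669.72, CA x CP = 460
All same sign? no

No, outside


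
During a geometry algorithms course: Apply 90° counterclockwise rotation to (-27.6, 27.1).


90° CCW: (x,y) -> (-y, x)
(-27.6,27.1) -> (-27.1, -27.6)

(-27.1, -27.6)


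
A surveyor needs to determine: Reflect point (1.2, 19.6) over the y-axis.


Reflection over y-axis: (x,y) -> (-x,y)
(1.2, 19.6) -> (-1.2, 19.6)

(-1.2, 19.6)


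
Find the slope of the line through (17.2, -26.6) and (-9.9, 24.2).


slope = (y2-y1)/(x2-x1) = (24.2-(-26.6))/((-9.9)-17.2) = 50.8/(-27.1) = -1.8745

-1.8745


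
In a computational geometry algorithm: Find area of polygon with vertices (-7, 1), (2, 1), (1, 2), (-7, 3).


Shoelace sum: ((-7)*1 - 2*1) + (2*2 - 1*1) + (1*3 - (-7)*2) + ((-7)*1 - (-7)*3)
= 25
Area = |25|/2 = 12.5

12.5


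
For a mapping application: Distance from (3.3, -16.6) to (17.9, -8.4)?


dx=14.6, dy=8.2
d^2 = 14.6^2 + 8.2^2 = 280.4
d = sqrt(280.4) = 16.7451

16.7451


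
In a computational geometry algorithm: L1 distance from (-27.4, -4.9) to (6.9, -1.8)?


|(-27.4)-6.9| + |(-4.9)-(-1.8)| = 34.3 + 3.1 = 37.4

37.4


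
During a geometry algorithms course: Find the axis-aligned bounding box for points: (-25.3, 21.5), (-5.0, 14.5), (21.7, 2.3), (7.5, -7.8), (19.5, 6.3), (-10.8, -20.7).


x range: [-25.3, 21.7]
y range: [-20.7, 21.5]
Bounding box: (-25.3,-20.7) to (21.7,21.5)

(-25.3,-20.7) to (21.7,21.5)


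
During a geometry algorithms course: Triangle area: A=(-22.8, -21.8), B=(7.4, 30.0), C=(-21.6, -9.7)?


Area = |x_A(y_B-y_C) + x_B(y_C-y_A) + x_C(y_A-y_B)|/2
= |(-905.16) + 89.54 + 1118.88|/2
= 303.26/2 = 151.63

151.63


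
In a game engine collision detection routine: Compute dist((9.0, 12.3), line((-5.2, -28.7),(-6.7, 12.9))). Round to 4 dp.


|cross product| = 652.22
|line direction| = sqrt(1732.81) = 41.627
Distance = 652.22/sqrt(1732.81) = 15.6682

15.6682


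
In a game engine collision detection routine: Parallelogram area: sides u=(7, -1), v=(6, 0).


|u x v| = |7*0 - (-1)*6|
= |0 - (-6)| = 6

6


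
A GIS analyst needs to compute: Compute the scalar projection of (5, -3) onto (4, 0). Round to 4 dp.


u.v = 20, |v| = sqrt(16) = 4
Scalar projection = u.v / |v| = 20 / sqrt(16) = 5

5


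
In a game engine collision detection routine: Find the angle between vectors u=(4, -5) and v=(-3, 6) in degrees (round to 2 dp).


u.v = -42, |u| = sqrt(41) = 6.4031, |v| = sqrt(45) = 6.7082
cos(theta) = u.v/(|u||v|) = -42/sqrt(1845) = -0.977802
theta = acos(-0.977802) = 167.91 degrees

167.91 degrees


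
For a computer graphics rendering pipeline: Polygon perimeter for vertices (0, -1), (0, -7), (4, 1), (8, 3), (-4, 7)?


Sides: (0, -1)->(0, -7): sqrt(36) = 6, (0, -7)->(4, 1): sqrt(80) = 8.944272, (4, 1)->(8, 3): sqrt(20) = 4.472136, (8, 3)->(-4, 7): sqrt(160) = 12.649111, (-4, 7)->(0, -1): sqrt(80) = 8.944272
Sum = 41.009791
Perimeter = 41.0098

41.0098


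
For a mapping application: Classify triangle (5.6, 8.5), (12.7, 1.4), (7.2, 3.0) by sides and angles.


Side lengths squared: AB^2=100.82, BC^2=32.81, CA^2=32.81
Sorted: [32.81, 32.81, 100.82]
By sides: Isosceles, By angles: Obtuse

Isosceles, Obtuse


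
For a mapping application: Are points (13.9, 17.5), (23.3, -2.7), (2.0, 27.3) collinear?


Cross product: (23.3-13.9)*(27.3-17.5) - ((-2.7)-17.5)*(2-13.9)
= -148.26

No, not collinear


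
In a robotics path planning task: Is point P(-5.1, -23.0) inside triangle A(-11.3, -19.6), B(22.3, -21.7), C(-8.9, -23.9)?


Cross products: AB x AP = -101.22, BC x BP = -19.72, CA x CP = -18.5
All same sign? yes

Yes, inside


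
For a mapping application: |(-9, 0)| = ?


|u| = sqrt((-9)^2 + 0^2) = sqrt(81) = 9

9


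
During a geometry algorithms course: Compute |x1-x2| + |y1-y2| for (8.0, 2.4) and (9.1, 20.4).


|8-9.1| + |2.4-20.4| = 1.1 + 18 = 19.1

19.1


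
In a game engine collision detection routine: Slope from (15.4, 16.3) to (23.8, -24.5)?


slope = (y2-y1)/(x2-x1) = ((-24.5)-16.3)/(23.8-15.4) = (-40.8)/8.4 = -4.8571

-4.8571


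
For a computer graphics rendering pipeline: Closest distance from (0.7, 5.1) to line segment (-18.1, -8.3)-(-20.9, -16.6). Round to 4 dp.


Project P onto AB: t = 0 (clamped to [0,1])
Closest point on segment: (-18.1, -8.3)
Distance: 23.0868

23.0868


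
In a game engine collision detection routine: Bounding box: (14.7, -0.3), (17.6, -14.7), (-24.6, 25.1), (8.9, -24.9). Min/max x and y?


x range: [-24.6, 17.6]
y range: [-24.9, 25.1]
Bounding box: (-24.6,-24.9) to (17.6,25.1)

(-24.6,-24.9) to (17.6,25.1)


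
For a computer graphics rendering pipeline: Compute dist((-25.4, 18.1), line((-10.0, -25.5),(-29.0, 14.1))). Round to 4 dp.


|cross product| = 218.56
|line direction| = sqrt(1929.16) = 43.9222
Distance = 218.56/sqrt(1929.16) = 4.9761

4.9761


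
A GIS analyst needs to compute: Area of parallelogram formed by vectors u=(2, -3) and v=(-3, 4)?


|u x v| = |2*4 - (-3)*(-3)|
= |8 - 9| = 1

1


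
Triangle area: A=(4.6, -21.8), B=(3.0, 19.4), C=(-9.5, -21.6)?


Area = |x_A(y_B-y_C) + x_B(y_C-y_A) + x_C(y_A-y_B)|/2
= |188.6 + 0.6 + 391.4|/2
= 580.6/2 = 290.3

290.3


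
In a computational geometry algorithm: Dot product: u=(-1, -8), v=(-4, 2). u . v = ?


u . v = u_x*v_x + u_y*v_y = (-1)*(-4) + (-8)*2
= 4 + (-16) = -12

-12


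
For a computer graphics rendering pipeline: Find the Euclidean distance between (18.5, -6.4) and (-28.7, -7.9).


dx=-47.2, dy=-1.5
d^2 = (-47.2)^2 + (-1.5)^2 = 2230.09
d = sqrt(2230.09) = 47.2238

47.2238


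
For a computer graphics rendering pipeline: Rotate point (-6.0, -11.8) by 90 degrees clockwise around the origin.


90° CW: (x,y) -> (y, -x)
(-6,-11.8) -> (-11.8, 6)

(-11.8, 6)


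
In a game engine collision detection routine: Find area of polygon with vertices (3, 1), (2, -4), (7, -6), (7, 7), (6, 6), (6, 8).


Shoelace sum: (3*(-4) - 2*1) + (2*(-6) - 7*(-4)) + (7*7 - 7*(-6)) + (7*6 - 6*7) + (6*8 - 6*6) + (6*1 - 3*8)
= 87
Area = |87|/2 = 43.5

43.5


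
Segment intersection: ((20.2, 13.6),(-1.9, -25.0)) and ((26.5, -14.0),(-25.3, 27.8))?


Cross products: d1=-1166.34, d2=1756.92, d3=853.14, d4=-2070.12
d1*d2 < 0 and d3*d4 < 0? yes

Yes, they intersect


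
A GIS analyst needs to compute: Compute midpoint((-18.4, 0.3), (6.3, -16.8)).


M = (((-18.4)+6.3)/2, (0.3+(-16.8))/2)
= (-6.05, -8.25)

(-6.05, -8.25)


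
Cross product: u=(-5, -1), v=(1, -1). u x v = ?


u x v = u_x*v_y - u_y*v_x = (-5)*(-1) - (-1)*1
= 5 - (-1) = 6

6


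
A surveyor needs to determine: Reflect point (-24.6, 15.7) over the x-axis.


Reflection over x-axis: (x,y) -> (x,-y)
(-24.6, 15.7) -> (-24.6, -15.7)

(-24.6, -15.7)


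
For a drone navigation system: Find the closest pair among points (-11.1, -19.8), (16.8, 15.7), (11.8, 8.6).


d(P0,P1) = 45.1515, d(P0,P2) = 36.4825, d(P1,P2) = 8.6839
Closest: P1 and P2

Closest pair: (16.8, 15.7) and (11.8, 8.6), distance = 8.6839


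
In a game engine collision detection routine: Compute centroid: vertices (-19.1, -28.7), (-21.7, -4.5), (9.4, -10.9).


Centroid = ((x_A+x_B+x_C)/3, (y_A+y_B+y_C)/3)
= (((-19.1)+(-21.7)+9.4)/3, ((-28.7)+(-4.5)+(-10.9))/3)
= (-10.4667, -14.7)

(-10.4667, -14.7)


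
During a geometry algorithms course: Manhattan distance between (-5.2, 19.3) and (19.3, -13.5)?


|(-5.2)-19.3| + |19.3-(-13.5)| = 24.5 + 32.8 = 57.3

57.3


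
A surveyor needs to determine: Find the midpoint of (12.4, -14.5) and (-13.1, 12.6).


M = ((12.4+(-13.1))/2, ((-14.5)+12.6)/2)
= (-0.35, -0.95)

(-0.35, -0.95)


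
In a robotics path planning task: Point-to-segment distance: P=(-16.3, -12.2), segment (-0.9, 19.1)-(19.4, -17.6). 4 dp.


Project P onto AB: t = 0.4753 (clamped to [0,1])
Closest point on segment: (8.7491, 1.6555)
Distance: 28.6258

28.6258


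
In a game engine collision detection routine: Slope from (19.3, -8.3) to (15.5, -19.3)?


slope = (y2-y1)/(x2-x1) = ((-19.3)-(-8.3))/(15.5-19.3) = (-11)/(-3.8) = 2.8947

2.8947


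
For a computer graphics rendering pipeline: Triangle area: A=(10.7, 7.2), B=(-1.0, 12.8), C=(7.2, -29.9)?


Area = |x_A(y_B-y_C) + x_B(y_C-y_A) + x_C(y_A-y_B)|/2
= |456.89 + 37.1 + (-40.32)|/2
= 453.67/2 = 226.835

226.835


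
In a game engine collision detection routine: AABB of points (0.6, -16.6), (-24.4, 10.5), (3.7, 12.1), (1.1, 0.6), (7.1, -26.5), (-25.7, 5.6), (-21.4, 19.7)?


x range: [-25.7, 7.1]
y range: [-26.5, 19.7]
Bounding box: (-25.7,-26.5) to (7.1,19.7)

(-25.7,-26.5) to (7.1,19.7)


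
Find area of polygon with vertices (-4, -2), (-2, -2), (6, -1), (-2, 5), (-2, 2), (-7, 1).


Shoelace sum: ((-4)*(-2) - (-2)*(-2)) + ((-2)*(-1) - 6*(-2)) + (6*5 - (-2)*(-1)) + ((-2)*2 - (-2)*5) + ((-2)*1 - (-7)*2) + ((-7)*(-2) - (-4)*1)
= 82
Area = |82|/2 = 41

41
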